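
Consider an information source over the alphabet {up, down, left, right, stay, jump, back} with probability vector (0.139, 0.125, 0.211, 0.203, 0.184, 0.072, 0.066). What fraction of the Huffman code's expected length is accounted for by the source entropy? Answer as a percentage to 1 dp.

98.9%

Entropy H = −Σ p log₂ p ≈ 2.6928 bits.
Huffman merges: 33/500+9/125→69/500; 1/8+69/500→263/1000; 139/1000+23/125→323/1000; 203/1000+211/1000→207/500; 263/1000+323/1000→293/500; 207/500+293/500→1. L = 681/250 ≈ 2.7240.
Efficiency = H/L = 2.6928/2.7240 = 98.9%.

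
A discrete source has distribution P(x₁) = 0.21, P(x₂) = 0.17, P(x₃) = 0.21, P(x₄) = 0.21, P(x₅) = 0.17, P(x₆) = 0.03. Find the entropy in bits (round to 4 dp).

H = −Σ pᵢ log₂ pᵢ.
−0.21·log₂(0.21) = 0.4728
−0.17·log₂(0.17) = 0.4346
−0.21·log₂(0.21) = 0.4728
−0.21·log₂(0.21) = 0.4728
−0.17·log₂(0.17) = 0.4346
−0.03·log₂(0.03) = 0.1518
Sum ≈ 2.4394 → 2.4394 bits.

2.4394 bits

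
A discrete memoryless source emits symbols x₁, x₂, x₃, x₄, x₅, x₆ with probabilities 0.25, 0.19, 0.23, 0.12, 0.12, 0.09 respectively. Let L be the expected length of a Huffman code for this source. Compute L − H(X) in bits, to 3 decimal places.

Entropy H = −Σ p log₂ p ≈ 2.4897 bits.
Huffman merges: 9/100+3/25→21/100; 3/25+19/100→31/100; 21/100+23/100→11/25; 1/4+31/100→14/25; 11/25+14/25→1. L = 63/25 ≈ 2.5200.
L − H = 2.5200 − 2.4897 = 0.030 bits.

0.030 bits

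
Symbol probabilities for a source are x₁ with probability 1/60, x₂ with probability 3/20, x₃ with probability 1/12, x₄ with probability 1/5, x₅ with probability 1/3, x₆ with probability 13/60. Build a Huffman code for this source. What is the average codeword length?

Repeatedly combine the two least-probable nodes; the expected code length is the sum of the merged weights.
merge 1/60 + 1/12 → 1/10
merge 1/10 + 3/20 → 1/4
merge 1/5 + 13/60 → 5/12
merge 1/4 + 1/3 → 7/12
merge 5/12 + 7/12 → 1
L = 1/10 + 1/4 + 5/12 + 7/12 + 1 = 47/20 = 2.35 bits/symbol.

2.35 bits/symbol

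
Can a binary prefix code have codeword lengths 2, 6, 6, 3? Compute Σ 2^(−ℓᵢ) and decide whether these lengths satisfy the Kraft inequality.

With common denominator 2^6 = 64: Σ 2^(−ℓᵢ) = 16/64 + 1/64 + 1/64 + 8/64 = 26/64 = 0.40625.
Kraft's inequality requires Σ ≤ 1; here Σ = 0.40625 ≤ 1, so such a prefix code exists.

0.40625; yes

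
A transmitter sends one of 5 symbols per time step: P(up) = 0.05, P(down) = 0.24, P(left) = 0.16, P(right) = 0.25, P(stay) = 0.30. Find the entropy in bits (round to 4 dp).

2.1543 bits

H = −Σ pᵢ log₂ pᵢ.
−0.05·log₂(0.05) = 0.2161
−0.24·log₂(0.24) = 0.4941
−0.16·log₂(0.16) = 0.4230
−0.25·log₂(0.25) = 0.5000
−0.30·log₂(0.30) = 0.5211
Sum ≈ 2.1543 → 2.1543 bits.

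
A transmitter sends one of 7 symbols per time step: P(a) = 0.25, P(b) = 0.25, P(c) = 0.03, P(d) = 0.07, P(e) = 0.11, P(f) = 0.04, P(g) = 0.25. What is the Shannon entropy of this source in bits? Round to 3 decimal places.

H = −Σ pᵢ log₂ pᵢ.
−0.25·log₂(0.25) = 0.5000
−0.25·log₂(0.25) = 0.5000
−0.03·log₂(0.03) = 0.1518
−0.07·log₂(0.07) = 0.2686
−0.11·log₂(0.11) = 0.3503
−0.04·log₂(0.04) = 0.1858
−0.25·log₂(0.25) = 0.5000
Sum ≈ 2.4564 → 2.456 bits.

2.456 bits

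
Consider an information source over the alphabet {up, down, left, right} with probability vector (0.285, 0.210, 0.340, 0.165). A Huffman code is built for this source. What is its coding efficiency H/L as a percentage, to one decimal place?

97.4%

Entropy H = −Σ p log₂ p ≈ 1.9470 bits.
Huffman merges: 33/200+21/100→3/8; 57/200+17/50→5/8; 3/8+5/8→1. L = 2 ≈ 2.0000.
Efficiency = H/L = 1.9470/2.0000 = 97.4%.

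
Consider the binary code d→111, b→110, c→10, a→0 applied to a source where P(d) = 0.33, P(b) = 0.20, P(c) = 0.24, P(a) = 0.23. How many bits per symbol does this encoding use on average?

2.3 bits/symbol

L̄ = Σ pᵢ·ℓᵢ = 0.33·3 + 0.20·3 + 0.24·2 + 0.23·1 = 2.3 bits/symbol.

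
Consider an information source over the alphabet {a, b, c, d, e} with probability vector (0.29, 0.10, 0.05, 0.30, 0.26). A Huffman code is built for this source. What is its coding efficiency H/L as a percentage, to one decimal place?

97.3%

Entropy H = −Σ p log₂ p ≈ 2.0926 bits.
Huffman merges: 1/20+1/10→3/20; 3/20+13/50→41/100; 29/100+3/10→59/100; 41/100+59/100→1. L = 43/20 ≈ 2.1500.
Efficiency = H/L = 2.0926/2.1500 = 97.3%.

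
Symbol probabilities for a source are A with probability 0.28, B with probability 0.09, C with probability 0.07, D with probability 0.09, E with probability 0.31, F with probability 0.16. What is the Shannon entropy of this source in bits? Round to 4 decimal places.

H = −Σ pᵢ log₂ pᵢ.
−0.28·log₂(0.28) = 0.5142
−0.09·log₂(0.09) = 0.3127
−0.07·log₂(0.07) = 0.2686
−0.09·log₂(0.09) = 0.3127
−0.31·log₂(0.31) = 0.5238
−0.16·log₂(0.16) = 0.4230
Sum ≈ 2.3549 → 2.3549 bits.

2.3549 bits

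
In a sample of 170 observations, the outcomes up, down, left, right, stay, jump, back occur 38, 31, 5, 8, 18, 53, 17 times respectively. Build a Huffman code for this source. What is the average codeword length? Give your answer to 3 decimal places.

Probabilities are the counts divided by 170.
Repeatedly combine the two least-probable nodes; the expected code length is the sum of the merged weights.
merge 1/34 + 4/85 → 13/170
merge 13/170 + 1/10 → 3/17
merge 9/85 + 3/17 → 24/85
merge 31/170 + 19/85 → 69/170
merge 24/85 + 53/170 → 101/170
merge 69/170 + 101/170 → 1
L = 13/170 + 3/17 + 24/85 + 69/170 + 101/170 + 1 = 431/170 ≈ 2.535 bits/symbol.

2.535 bits/symbol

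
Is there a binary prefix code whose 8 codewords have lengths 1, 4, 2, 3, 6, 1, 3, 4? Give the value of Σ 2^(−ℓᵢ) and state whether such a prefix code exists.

With common denominator 2^6 = 64: Σ 2^(−ℓᵢ) = 32/64 + 4/64 + 16/64 + 8/64 + 1/64 + 32/64 + 8/64 + 4/64 = 105/64 = 1.640625.
Kraft's inequality requires Σ ≤ 1; here Σ = 1.640625 > 1, so no such prefix code exists.

1.640625; no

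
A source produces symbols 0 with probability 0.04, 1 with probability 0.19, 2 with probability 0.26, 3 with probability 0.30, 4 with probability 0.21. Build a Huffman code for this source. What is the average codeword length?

Repeatedly combine the two least-probable nodes; the expected code length is the sum of the merged weights.
merge 1/25 + 19/100 → 23/100
merge 21/100 + 23/100 → 11/25
merge 13/50 + 3/10 → 14/25
merge 11/25 + 14/25 → 1
L = 23/100 + 11/25 + 14/25 + 1 = 223/100 = 2.23 bits/symbol.

2.23 bits/symbol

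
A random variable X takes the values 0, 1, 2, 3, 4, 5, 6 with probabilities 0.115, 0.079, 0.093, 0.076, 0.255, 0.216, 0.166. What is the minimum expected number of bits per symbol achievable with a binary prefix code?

Repeatedly combine the two least-probable nodes; the expected code length is the sum of the merged weights.
merge 19/250 + 79/1000 → 31/200
merge 93/1000 + 23/200 → 26/125
merge 31/200 + 83/500 → 321/1000
merge 26/125 + 27/125 → 53/125
merge 51/200 + 321/1000 → 72/125
merge 53/125 + 72/125 → 1
L = 31/200 + 26/125 + 321/1000 + 53/125 + 72/125 + 1 = 671/250 = 2.684 bits/symbol.

2.684 bits/symbol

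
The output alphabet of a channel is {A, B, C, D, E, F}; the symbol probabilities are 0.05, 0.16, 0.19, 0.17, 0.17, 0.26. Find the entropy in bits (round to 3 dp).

H = −Σ pᵢ log₂ pᵢ.
−0.05·log₂(0.05) = 0.2161
−0.16·log₂(0.16) = 0.4230
−0.19·log₂(0.19) = 0.4552
−0.17·log₂(0.17) = 0.4346
−0.17·log₂(0.17) = 0.4346
−0.26·log₂(0.26) = 0.5053
Sum ≈ 2.4688 → 2.469 bits.

2.469 bits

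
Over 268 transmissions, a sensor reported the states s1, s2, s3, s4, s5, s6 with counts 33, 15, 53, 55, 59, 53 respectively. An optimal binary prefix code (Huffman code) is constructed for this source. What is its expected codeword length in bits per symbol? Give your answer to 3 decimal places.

Probabilities are the counts divided by 268.
Repeatedly combine the two least-probable nodes; the expected code length is the sum of the merged weights.
merge 15/268 + 33/268 → 12/67
merge 12/67 + 53/268 → 101/268
merge 53/268 + 55/268 → 27/67
merge 59/268 + 101/268 → 40/67
merge 27/67 + 40/67 → 1
L = 12/67 + 101/268 + 27/67 + 40/67 + 1 = 685/268 ≈ 2.556 bits/symbol.

2.556 bits/symbol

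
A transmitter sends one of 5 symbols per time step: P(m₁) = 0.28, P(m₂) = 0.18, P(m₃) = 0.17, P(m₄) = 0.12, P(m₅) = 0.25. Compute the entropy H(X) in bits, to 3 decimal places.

2.261 bits

H = −Σ pᵢ log₂ pᵢ.
−0.28·log₂(0.28) = 0.5142
−0.18·log₂(0.18) = 0.4453
−0.17·log₂(0.17) = 0.4346
−0.12·log₂(0.12) = 0.3671
−0.25·log₂(0.25) = 0.5000
Sum ≈ 2.2612 → 2.261 bits.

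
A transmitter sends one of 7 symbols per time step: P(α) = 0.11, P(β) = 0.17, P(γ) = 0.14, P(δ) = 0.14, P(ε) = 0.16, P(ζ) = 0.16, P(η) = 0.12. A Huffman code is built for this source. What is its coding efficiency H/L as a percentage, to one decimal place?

98.7%

Entropy H = −Σ p log₂ p ≈ 2.7922 bits.
Huffman merges: 11/100+3/25→23/100; 7/50+7/50→7/25; 4/25+4/25→8/25; 17/100+23/100→2/5; 7/25+8/25→3/5; 2/5+3/5→1. L = 283/100 ≈ 2.8300.
Efficiency = H/L = 2.7922/2.8300 = 98.7%.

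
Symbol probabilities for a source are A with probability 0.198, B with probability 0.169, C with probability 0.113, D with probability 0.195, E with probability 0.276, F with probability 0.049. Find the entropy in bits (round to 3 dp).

H = −Σ pᵢ log₂ pᵢ.
−0.198·log₂(0.198) = 0.4626
−0.169·log₂(0.169) = 0.4335
−0.113·log₂(0.113) = 0.3555
−0.195·log₂(0.195) = 0.4599
−0.276·log₂(0.276) = 0.5126
−0.049·log₂(0.049) = 0.2132
Sum ≈ 2.4372 → 2.437 bits.

2.437 bits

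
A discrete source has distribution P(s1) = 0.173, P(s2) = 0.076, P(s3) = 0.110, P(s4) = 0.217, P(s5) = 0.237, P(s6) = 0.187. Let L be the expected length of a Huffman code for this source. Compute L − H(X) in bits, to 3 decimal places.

0.051 bits

Entropy H = −Σ p log₂ p ≈ 2.4936 bits.
Huffman merges: 19/250+11/100→93/500; 173/1000+93/500→359/1000; 187/1000+217/1000→101/250; 237/1000+359/1000→149/250; 101/250+149/250→1. L = 509/200 ≈ 2.5450.
L − H = 2.5450 − 2.4936 = 0.051 bits.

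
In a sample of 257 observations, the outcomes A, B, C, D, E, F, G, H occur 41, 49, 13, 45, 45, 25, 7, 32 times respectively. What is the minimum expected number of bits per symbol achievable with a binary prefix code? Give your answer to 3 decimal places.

Probabilities are the counts divided by 257.
Repeatedly combine the two least-probable nodes; the expected code length is the sum of the merged weights.
merge 7/257 + 13/257 → 20/257
merge 20/257 + 25/257 → 45/257
merge 32/257 + 41/257 → 73/257
merge 45/257 + 45/257 → 90/257
merge 45/257 + 49/257 → 94/257
merge 73/257 + 90/257 → 163/257
merge 94/257 + 163/257 → 1
L = 20/257 + 45/257 + 73/257 + 90/257 + 94/257 + 163/257 + 1 = 742/257 ≈ 2.887 bits/symbol.

2.887 bits/symbol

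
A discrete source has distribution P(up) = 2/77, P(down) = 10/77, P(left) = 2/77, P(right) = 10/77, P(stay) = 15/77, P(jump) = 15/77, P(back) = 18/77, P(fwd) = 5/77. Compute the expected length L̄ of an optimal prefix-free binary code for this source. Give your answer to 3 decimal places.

2.740 bits/symbol

Repeatedly combine the two least-probable nodes; the expected code length is the sum of the merged weights.
merge 2/77 + 2/77 → 4/77
merge 4/77 + 5/77 → 9/77
merge 9/77 + 10/77 → 19/77
merge 10/77 + 15/77 → 25/77
merge 15/77 + 18/77 → 3/7
merge 19/77 + 25/77 → 4/7
merge 3/7 + 4/7 → 1
L = 4/77 + 9/77 + 19/77 + 25/77 + 3/7 + 4/7 + 1 = 211/77 ≈ 2.740 bits/symbol.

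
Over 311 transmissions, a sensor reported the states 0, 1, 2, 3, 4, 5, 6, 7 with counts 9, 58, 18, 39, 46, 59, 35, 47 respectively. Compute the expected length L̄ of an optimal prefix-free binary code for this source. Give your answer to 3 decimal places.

2.897 bits/symbol

Probabilities are the counts divided by 311.
Repeatedly combine the two least-probable nodes; the expected code length is the sum of the merged weights.
merge 9/311 + 18/311 → 27/311
merge 27/311 + 35/311 → 62/311
merge 39/311 + 46/311 → 85/311
merge 47/311 + 58/311 → 105/311
merge 59/311 + 62/311 → 121/311
merge 85/311 + 105/311 → 190/311
merge 121/311 + 190/311 → 1
L = 27/311 + 62/311 + 85/311 + 105/311 + 121/311 + 190/311 + 1 = 901/311 ≈ 2.897 bits/symbol.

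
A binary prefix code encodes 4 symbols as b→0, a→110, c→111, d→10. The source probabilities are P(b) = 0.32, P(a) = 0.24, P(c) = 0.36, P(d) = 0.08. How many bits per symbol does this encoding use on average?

2.28 bits/symbol

L̄ = Σ pᵢ·ℓᵢ = 0.32·1 + 0.24·3 + 0.36·3 + 0.08·2 = 2.28 bits/symbol.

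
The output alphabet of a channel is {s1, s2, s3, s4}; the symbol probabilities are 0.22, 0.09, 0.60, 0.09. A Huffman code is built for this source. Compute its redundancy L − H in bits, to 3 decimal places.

Entropy H = −Σ p log₂ p ≈ 1.5481 bits.
Huffman merges: 9/100+9/100→9/50; 9/50+11/50→2/5; 2/5+3/5→1. L = 79/50 ≈ 1.5800.
L − H = 1.5800 − 1.5481 = 0.032 bits.

0.032 bits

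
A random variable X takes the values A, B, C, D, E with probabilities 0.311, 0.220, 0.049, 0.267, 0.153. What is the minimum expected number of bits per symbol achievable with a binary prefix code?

2.202 bits/symbol

Repeatedly combine the two least-probable nodes; the expected code length is the sum of the merged weights.
merge 49/1000 + 153/1000 → 101/500
merge 101/500 + 11/50 → 211/500
merge 267/1000 + 311/1000 → 289/500
merge 211/500 + 289/500 → 1
L = 101/500 + 211/500 + 289/500 + 1 = 1101/500 = 2.202 bits/symbol.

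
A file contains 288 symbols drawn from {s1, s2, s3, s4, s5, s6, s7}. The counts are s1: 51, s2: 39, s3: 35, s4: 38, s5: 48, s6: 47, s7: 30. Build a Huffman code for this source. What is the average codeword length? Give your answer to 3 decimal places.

2.823 bits/symbol

Probabilities are the counts divided by 288.
Repeatedly combine the two least-probable nodes; the expected code length is the sum of the merged weights.
merge 5/48 + 35/288 → 65/288
merge 19/144 + 13/96 → 77/288
merge 47/288 + 1/6 → 95/288
merge 17/96 + 65/288 → 29/72
merge 77/288 + 95/288 → 43/72
merge 29/72 + 43/72 → 1
L = 65/288 + 77/288 + 95/288 + 29/72 + 43/72 + 1 = 271/96 ≈ 2.823 bits/symbol.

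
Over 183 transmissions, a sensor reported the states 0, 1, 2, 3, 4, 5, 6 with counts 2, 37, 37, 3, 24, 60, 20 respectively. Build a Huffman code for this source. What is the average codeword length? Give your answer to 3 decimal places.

2.432 bits/symbol

Probabilities are the counts divided by 183.
Repeatedly combine the two least-probable nodes; the expected code length is the sum of the merged weights.
merge 2/183 + 1/61 → 5/183
merge 5/183 + 20/183 → 25/183
merge 8/61 + 25/183 → 49/183
merge 37/183 + 37/183 → 74/183
merge 49/183 + 20/61 → 109/183
merge 74/183 + 109/183 → 1
L = 5/183 + 25/183 + 49/183 + 74/183 + 109/183 + 1 = 445/183 ≈ 2.432 bits/symbol.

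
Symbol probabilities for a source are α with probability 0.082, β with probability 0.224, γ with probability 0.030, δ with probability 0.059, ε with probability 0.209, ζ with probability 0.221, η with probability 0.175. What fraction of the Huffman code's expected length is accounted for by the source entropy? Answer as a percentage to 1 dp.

Entropy H = −Σ p log₂ p ≈ 2.5654 bits.
Huffman merges: 3/100+59/1000→89/1000; 41/500+89/1000→171/1000; 171/1000+7/40→173/500; 209/1000+221/1000→43/100; 28/125+173/500→57/100; 43/100+57/100→1. L = 1303/500 ≈ 2.6060.
Efficiency = H/L = 2.5654/2.6060 = 98.4%.

98.4%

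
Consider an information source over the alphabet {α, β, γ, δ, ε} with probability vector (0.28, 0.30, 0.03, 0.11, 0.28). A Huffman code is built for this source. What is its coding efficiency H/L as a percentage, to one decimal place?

95.9%

Entropy H = −Σ p log₂ p ≈ 2.0516 bits.
Huffman merges: 3/100+11/100→7/50; 7/50+7/25→21/50; 7/25+3/10→29/50; 21/50+29/50→1. L = 107/50 ≈ 2.1400.
Efficiency = H/L = 2.0516/2.1400 = 95.9%.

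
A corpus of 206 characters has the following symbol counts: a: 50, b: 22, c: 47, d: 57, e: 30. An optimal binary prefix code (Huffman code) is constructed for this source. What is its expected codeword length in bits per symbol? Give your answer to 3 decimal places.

2.252 bits/symbol

Probabilities are the counts divided by 206.
Repeatedly combine the two least-probable nodes; the expected code length is the sum of the merged weights.
merge 11/103 + 15/103 → 26/103
merge 47/206 + 25/103 → 97/206
merge 26/103 + 57/206 → 109/206
merge 97/206 + 109/206 → 1
L = 26/103 + 97/206 + 109/206 + 1 = 232/103 ≈ 2.252 bits/symbol.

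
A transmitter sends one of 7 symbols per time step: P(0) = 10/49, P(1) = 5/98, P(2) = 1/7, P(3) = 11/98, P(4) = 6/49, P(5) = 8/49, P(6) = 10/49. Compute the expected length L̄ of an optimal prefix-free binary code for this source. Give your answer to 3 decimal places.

2.755 bits/symbol

Repeatedly combine the two least-probable nodes; the expected code length is the sum of the merged weights.
merge 5/98 + 11/98 → 8/49
merge 6/49 + 1/7 → 13/49
merge 8/49 + 8/49 → 16/49
merge 10/49 + 10/49 → 20/49
merge 13/49 + 16/49 → 29/49
merge 20/49 + 29/49 → 1
L = 8/49 + 13/49 + 16/49 + 20/49 + 29/49 + 1 = 135/49 ≈ 2.755 bits/symbol.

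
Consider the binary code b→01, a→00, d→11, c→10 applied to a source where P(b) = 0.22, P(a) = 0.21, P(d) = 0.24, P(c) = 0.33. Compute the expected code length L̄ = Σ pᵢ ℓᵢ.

2 bits/symbol

L̄ = Σ pᵢ·ℓᵢ = 0.22·2 + 0.21·2 + 0.24·2 + 0.33·2 = 2 bits/symbol.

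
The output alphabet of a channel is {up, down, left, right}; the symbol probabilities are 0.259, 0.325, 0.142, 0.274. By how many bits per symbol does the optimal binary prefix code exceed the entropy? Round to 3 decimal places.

Entropy H = −Σ p log₂ p ≈ 1.9434 bits.
Huffman merges: 71/500+259/1000→401/1000; 137/500+13/40→599/1000; 401/1000+599/1000→1. L = 2 ≈ 2.0000.
L − H = 2.0000 − 1.9434 = 0.057 bits.

0.057 bits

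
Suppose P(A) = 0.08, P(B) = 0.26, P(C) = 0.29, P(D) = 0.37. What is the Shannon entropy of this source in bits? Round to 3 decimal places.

H = −Σ pᵢ log₂ pᵢ.
−0.08·log₂(0.08) = 0.2915
−0.26·log₂(0.26) = 0.5053
−0.29·log₂(0.29) = 0.5179
−0.37·log₂(0.37) = 0.5307
Sum ≈ 1.8454 → 1.845 bits.

1.845 bits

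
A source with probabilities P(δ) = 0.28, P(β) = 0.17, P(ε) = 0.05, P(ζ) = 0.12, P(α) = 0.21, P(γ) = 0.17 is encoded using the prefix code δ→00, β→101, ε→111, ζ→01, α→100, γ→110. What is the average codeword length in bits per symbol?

2.6 bits/symbol

L̄ = Σ pᵢ·ℓᵢ = 0.28·2 + 0.17·3 + 0.05·3 + 0.12·2 + 0.21·3 + 0.17·3 = 2.6 bits/symbol.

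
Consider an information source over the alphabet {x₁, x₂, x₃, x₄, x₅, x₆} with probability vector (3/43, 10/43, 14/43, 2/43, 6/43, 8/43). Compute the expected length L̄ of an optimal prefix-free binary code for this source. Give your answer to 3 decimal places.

Repeatedly combine the two least-probable nodes; the expected code length is the sum of the merged weights.
merge 2/43 + 3/43 → 5/43
merge 5/43 + 6/43 → 11/43
merge 8/43 + 10/43 → 18/43
merge 11/43 + 14/43 → 25/43
merge 18/43 + 25/43 → 1
L = 5/43 + 11/43 + 18/43 + 25/43 + 1 = 102/43 ≈ 2.372 bits/symbol.

2.372 bits/symbol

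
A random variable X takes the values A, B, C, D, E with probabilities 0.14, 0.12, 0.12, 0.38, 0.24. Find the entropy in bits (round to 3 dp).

H = −Σ pᵢ log₂ pᵢ.
−0.14·log₂(0.14) = 0.3971
−0.12·log₂(0.12) = 0.3671
−0.12·log₂(0.12) = 0.3671
−0.38·log₂(0.38) = 0.5305
−0.24·log₂(0.24) = 0.4941
Sum ≈ 2.1558 → 2.156 bits.

2.156 bits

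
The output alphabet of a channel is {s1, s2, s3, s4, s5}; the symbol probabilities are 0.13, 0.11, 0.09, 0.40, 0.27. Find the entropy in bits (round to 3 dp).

H = −Σ pᵢ log₂ pᵢ.
−0.13·log₂(0.13) = 0.3826
−0.11·log₂(0.11) = 0.3503
−0.09·log₂(0.09) = 0.3127
−0.40·log₂(0.40) = 0.5288
−0.27·log₂(0.27) = 0.5100
Sum ≈ 2.0844 → 2.084 bits.

2.084 bits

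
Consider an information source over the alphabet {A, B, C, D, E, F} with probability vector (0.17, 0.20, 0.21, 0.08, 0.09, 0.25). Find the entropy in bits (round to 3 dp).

H = −Σ pᵢ log₂ pᵢ.
−0.17·log₂(0.17) = 0.4346
−0.20·log₂(0.20) = 0.4644
−0.21·log₂(0.21) = 0.4728
−0.08·log₂(0.08) = 0.2915
−0.09·log₂(0.09) = 0.3127
−0.25·log₂(0.25) = 0.5000
Sum ≈ 2.4760 → 2.476 bits.

2.476 bits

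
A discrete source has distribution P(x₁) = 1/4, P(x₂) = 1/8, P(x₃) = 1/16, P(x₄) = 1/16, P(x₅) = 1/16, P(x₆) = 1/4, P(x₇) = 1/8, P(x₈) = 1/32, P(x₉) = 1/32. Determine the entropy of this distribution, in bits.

Each probability is a power of 1/2, so log₂(1/p) is an integer.
H = Σ p·log₂(1/p) = 1/4·2 + 1/8·3 + 1/16·4 + 1/16·4 + 1/16·4 + 1/4·2 + 1/8·3 + 1/32·5 + 1/32·5 = 2.8125 bits.

2.8125 bits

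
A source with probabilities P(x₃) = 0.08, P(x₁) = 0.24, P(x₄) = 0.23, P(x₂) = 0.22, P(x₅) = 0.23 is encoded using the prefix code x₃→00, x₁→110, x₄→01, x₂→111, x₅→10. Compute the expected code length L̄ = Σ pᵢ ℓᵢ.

2.46 bits/symbol

L̄ = Σ pᵢ·ℓᵢ = 0.08·2 + 0.24·3 + 0.23·2 + 0.22·3 + 0.23·2 = 2.46 bits/symbol.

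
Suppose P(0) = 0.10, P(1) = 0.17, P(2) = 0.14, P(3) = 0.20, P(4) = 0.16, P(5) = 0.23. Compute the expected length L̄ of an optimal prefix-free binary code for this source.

Repeatedly combine the two least-probable nodes; the expected code length is the sum of the merged weights.
merge 1/10 + 7/50 → 6/25
merge 4/25 + 17/100 → 33/100
merge 1/5 + 23/100 → 43/100
merge 6/25 + 33/100 → 57/100
merge 43/100 + 57/100 → 1
L = 6/25 + 33/100 + 43/100 + 57/100 + 1 = 257/100 = 2.57 bits/symbol.

2.57 bits/symbol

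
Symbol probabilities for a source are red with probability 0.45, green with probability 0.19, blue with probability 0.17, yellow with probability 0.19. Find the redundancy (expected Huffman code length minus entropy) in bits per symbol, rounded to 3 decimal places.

0.047 bits

Entropy H = −Σ p log₂ p ≈ 1.8634 bits.
Huffman merges: 17/100+19/100→9/25; 19/100+9/25→11/20; 9/20+11/20→1. L = 191/100 ≈ 1.9100.
L − H = 1.9100 − 1.8634 = 0.047 bits.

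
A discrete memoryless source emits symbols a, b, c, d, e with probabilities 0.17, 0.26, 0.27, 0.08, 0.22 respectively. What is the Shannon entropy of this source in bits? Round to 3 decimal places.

2.222 bits

H = −Σ pᵢ log₂ pᵢ.
−0.17·log₂(0.17) = 0.4346
−0.26·log₂(0.26) = 0.5053
−0.27·log₂(0.27) = 0.5100
−0.08·log₂(0.08) = 0.2915
−0.22·log₂(0.22) = 0.4806
Sum ≈ 2.2220 → 2.222 bits.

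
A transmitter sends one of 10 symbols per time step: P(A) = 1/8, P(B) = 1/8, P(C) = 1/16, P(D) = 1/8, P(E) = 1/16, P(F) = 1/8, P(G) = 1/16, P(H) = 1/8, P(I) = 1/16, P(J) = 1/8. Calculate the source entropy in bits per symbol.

3.25 bits

Each probability is a power of 1/2, so log₂(1/p) is an integer.
H = Σ p·log₂(1/p) = 1/8·3 + 1/8·3 + 1/16·4 + 1/8·3 + 1/16·4 + 1/8·3 + 1/16·4 + 1/8·3 + 1/16·4 + 1/8·3 = 3.25 bits.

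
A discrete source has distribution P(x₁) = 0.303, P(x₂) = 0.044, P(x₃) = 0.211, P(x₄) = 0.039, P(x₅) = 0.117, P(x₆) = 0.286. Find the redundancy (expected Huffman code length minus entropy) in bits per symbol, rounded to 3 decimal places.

Entropy H = −Σ p log₂ p ≈ 2.2550 bits.
Huffman merges: 39/1000+11/250→83/1000; 83/1000+117/1000→1/5; 1/5+211/1000→411/1000; 143/500+303/1000→589/1000; 411/1000+589/1000→1. L = 2283/1000 ≈ 2.2830.
L − H = 2.2830 − 2.2550 = 0.028 bits.

0.028 bits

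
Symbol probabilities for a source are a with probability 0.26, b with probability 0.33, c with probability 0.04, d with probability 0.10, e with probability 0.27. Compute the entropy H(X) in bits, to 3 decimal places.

2.061 bits

H = −Σ pᵢ log₂ pᵢ.
−0.26·log₂(0.26) = 0.5053
−0.33·log₂(0.33) = 0.5278
−0.04·log₂(0.04) = 0.1858
−0.10·log₂(0.10) = 0.3322
−0.27·log₂(0.27) = 0.5100
Sum ≈ 2.0611 → 2.061 bits.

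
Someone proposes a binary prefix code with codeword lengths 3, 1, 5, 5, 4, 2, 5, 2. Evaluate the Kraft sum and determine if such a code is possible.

With common denominator 2^5 = 32: Σ 2^(−ℓᵢ) = 4/32 + 16/32 + 1/32 + 1/32 + 2/32 + 8/32 + 1/32 + 8/32 = 41/32 = 1.28125.
Kraft's inequality requires Σ ≤ 1; here Σ = 1.28125 > 1, so no such prefix code exists.

1.28125; no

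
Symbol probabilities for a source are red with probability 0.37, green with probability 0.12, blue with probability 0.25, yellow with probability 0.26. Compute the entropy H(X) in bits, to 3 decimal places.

1.903 bits

H = −Σ pᵢ log₂ pᵢ.
−0.37·log₂(0.37) = 0.5307
−0.12·log₂(0.12) = 0.3671
−0.25·log₂(0.25) = 0.5000
−0.26·log₂(0.26) = 0.5053
Sum ≈ 1.9031 → 1.903 bits.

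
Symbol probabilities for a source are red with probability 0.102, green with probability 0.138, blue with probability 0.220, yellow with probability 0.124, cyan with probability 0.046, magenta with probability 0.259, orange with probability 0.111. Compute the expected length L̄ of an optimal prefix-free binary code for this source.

Repeatedly combine the two least-probable nodes; the expected code length is the sum of the merged weights.
merge 23/500 + 51/500 → 37/250
merge 111/1000 + 31/250 → 47/200
merge 69/500 + 37/250 → 143/500
merge 11/50 + 47/200 → 91/200
merge 259/1000 + 143/500 → 109/200
merge 91/200 + 109/200 → 1
L = 37/250 + 47/200 + 143/500 + 91/200 + 109/200 + 1 = 2669/1000 = 2.669 bits/symbol.

2.669 bits/symbol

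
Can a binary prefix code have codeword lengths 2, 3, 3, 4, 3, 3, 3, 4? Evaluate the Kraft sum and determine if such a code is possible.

1; yes

With common denominator 2^4 = 16: Σ 2^(−ℓᵢ) = 4/16 + 2/16 + 2/16 + 1/16 + 2/16 + 2/16 + 2/16 + 1/16 = 16/16 = 1.
Kraft's inequality requires Σ ≤ 1; here Σ = 1 ≤ 1, so such a prefix code exists.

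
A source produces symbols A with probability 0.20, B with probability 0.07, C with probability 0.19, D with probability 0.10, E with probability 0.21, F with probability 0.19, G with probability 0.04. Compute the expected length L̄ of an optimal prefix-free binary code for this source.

Repeatedly combine the two least-probable nodes; the expected code length is the sum of the merged weights.
merge 1/25 + 7/100 → 11/100
merge 1/10 + 11/100 → 21/100
merge 19/100 + 19/100 → 19/50
merge 1/5 + 21/100 → 41/100
merge 21/100 + 19/50 → 59/100
merge 41/100 + 59/100 → 1
L = 11/100 + 21/100 + 19/50 + 41/100 + 59/100 + 1 = 27/10 = 2.7 bits/symbol.

2.7 bits/symbol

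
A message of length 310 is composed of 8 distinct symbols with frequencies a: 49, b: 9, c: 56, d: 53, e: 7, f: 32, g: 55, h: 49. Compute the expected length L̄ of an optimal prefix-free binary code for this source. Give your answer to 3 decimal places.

Probabilities are the counts divided by 310.
Repeatedly combine the two least-probable nodes; the expected code length is the sum of the merged weights.
merge 7/310 + 9/310 → 8/155
merge 8/155 + 16/155 → 24/155
merge 24/155 + 49/310 → 97/310
merge 49/310 + 53/310 → 51/155
merge 11/62 + 28/155 → 111/310
merge 97/310 + 51/155 → 199/310
merge 111/310 + 199/310 → 1
L = 8/155 + 24/155 + 97/310 + 51/155 + 111/310 + 199/310 + 1 = 883/310 ≈ 2.848 bits/symbol.

2.848 bits/symbol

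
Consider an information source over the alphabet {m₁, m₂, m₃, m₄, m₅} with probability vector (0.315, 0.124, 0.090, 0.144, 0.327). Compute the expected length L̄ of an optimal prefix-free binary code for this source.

Repeatedly combine the two least-probable nodes; the expected code length is the sum of the merged weights.
merge 9/100 + 31/250 → 107/500
merge 18/125 + 107/500 → 179/500
merge 63/200 + 327/1000 → 321/500
merge 179/500 + 321/500 → 1
L = 107/500 + 179/500 + 321/500 + 1 = 1107/500 = 2.214 bits/symbol.

2.214 bits/symbol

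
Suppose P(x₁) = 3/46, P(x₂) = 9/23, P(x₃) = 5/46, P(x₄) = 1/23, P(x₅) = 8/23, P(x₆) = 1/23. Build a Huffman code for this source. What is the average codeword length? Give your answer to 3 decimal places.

2.109 bits/symbol

Repeatedly combine the two least-probable nodes; the expected code length is the sum of the merged weights.
merge 1/23 + 1/23 → 2/23
merge 3/46 + 2/23 → 7/46
merge 5/46 + 7/46 → 6/23
merge 6/23 + 8/23 → 14/23
merge 9/23 + 14/23 → 1
L = 2/23 + 7/46 + 6/23 + 14/23 + 1 = 97/46 ≈ 2.109 bits/symbol.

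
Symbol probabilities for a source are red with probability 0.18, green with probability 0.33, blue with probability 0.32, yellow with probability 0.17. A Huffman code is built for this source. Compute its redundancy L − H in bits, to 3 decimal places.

Entropy H = −Σ p log₂ p ≈ 1.9338 bits.
Huffman merges: 17/100+9/50→7/20; 8/25+33/100→13/20; 7/20+13/20→1. L = 2 ≈ 2.0000.
L − H = 2.0000 − 1.9338 = 0.066 bits.

0.066 bits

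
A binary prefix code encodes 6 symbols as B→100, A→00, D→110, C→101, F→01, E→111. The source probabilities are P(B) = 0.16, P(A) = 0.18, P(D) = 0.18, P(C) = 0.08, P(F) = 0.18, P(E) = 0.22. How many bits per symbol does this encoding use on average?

L̄ = Σ pᵢ·ℓᵢ = 0.16·3 + 0.18·2 + 0.18·3 + 0.08·3 + 0.18·2 + 0.22·3 = 2.64 bits/symbol.

2.64 bits/symbol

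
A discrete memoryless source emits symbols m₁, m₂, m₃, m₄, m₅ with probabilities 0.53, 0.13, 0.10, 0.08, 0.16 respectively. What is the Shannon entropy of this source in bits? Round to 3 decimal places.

1.915 bits

H = −Σ pᵢ log₂ pᵢ.
−0.53·log₂(0.53) = 0.4854
−0.13·log₂(0.13) = 0.3826
−0.10·log₂(0.10) = 0.3322
−0.08·log₂(0.08) = 0.2915
−0.16·log₂(0.16) = 0.4230
Sum ≈ 1.9148 → 1.915 bits.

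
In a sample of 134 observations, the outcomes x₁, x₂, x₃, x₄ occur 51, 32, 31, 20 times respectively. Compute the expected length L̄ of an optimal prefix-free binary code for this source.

Probabilities are the counts divided by 134.
Repeatedly combine the two least-probable nodes; the expected code length is the sum of the merged weights.
merge 10/67 + 31/134 → 51/134
merge 16/67 + 51/134 → 83/134
merge 51/134 + 83/134 → 1
L = 51/134 + 83/134 + 1 = 2 bits/symbol.

2 bits/symbol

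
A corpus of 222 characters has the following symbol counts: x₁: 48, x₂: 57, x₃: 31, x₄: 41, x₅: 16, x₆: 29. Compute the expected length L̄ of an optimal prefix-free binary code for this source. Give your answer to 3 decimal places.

2.527 bits/symbol

Probabilities are the counts divided by 222.
Repeatedly combine the two least-probable nodes; the expected code length is the sum of the merged weights.
merge 8/111 + 29/222 → 15/74
merge 31/222 + 41/222 → 12/37
merge 15/74 + 8/37 → 31/74
merge 19/74 + 12/37 → 43/74
merge 31/74 + 43/74 → 1
L = 15/74 + 12/37 + 31/74 + 43/74 + 1 = 187/74 ≈ 2.527 bits/symbol.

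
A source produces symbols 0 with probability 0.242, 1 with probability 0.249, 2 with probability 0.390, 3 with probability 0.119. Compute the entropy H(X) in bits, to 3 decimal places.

1.890 bits

H = −Σ pᵢ log₂ pᵢ.
−0.242·log₂(0.242) = 0.4954
−0.249·log₂(0.249) = 0.4994
−0.390·log₂(0.390) = 0.5298
−0.119·log₂(0.119) = 0.3654
Sum ≈ 1.8900 → 1.890 bits.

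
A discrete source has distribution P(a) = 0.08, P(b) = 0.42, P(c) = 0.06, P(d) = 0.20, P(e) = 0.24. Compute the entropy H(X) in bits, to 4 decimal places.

2.0192 bits

H = −Σ pᵢ log₂ pᵢ.
−0.08·log₂(0.08) = 0.2915
−0.42·log₂(0.42) = 0.5256
−0.06·log₂(0.06) = 0.2435
−0.20·log₂(0.20) = 0.4644
−0.24·log₂(0.24) = 0.4941
Sum ≈ 2.0192 → 2.0192 bits.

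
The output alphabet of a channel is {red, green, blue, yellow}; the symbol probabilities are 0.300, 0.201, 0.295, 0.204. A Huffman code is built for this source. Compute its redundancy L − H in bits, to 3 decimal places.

0.026 bits

Entropy H = −Σ p log₂ p ≈ 1.9738 bits.
Huffman merges: 201/1000+51/250→81/200; 59/200+3/10→119/200; 81/200+119/200→1. L = 2 ≈ 2.0000.
L − H = 2.0000 − 1.9738 = 0.026 bits.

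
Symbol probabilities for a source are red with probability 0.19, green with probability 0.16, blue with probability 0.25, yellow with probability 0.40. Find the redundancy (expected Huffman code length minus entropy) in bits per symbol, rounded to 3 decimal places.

0.043 bits

Entropy H = −Σ p log₂ p ≈ 1.9070 bits.
Huffman merges: 4/25+19/100→7/20; 1/4+7/20→3/5; 2/5+3/5→1. L = 39/20 ≈ 1.9500.
L − H = 1.9500 − 1.9070 = 0.043 bits.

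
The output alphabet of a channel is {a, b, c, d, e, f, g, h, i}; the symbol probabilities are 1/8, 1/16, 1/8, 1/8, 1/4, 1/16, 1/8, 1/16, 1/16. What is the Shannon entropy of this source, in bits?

Each probability is a power of 1/2, so log₂(1/p) is an integer.
H = Σ p·log₂(1/p) = 1/8·3 + 1/16·4 + 1/8·3 + 1/8·3 + 1/4·2 + 1/16·4 + 1/8·3 + 1/16·4 + 1/16·4 = 3 bits.

3 bits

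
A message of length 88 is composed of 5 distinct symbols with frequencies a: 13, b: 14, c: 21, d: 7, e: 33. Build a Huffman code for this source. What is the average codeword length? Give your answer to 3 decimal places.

2.227 bits/symbol

Probabilities are the counts divided by 88.
Repeatedly combine the two least-probable nodes; the expected code length is the sum of the merged weights.
merge 7/88 + 13/88 → 5/22
merge 7/44 + 5/22 → 17/44
merge 21/88 + 3/8 → 27/44
merge 17/44 + 27/44 → 1
L = 5/22 + 17/44 + 27/44 + 1 = 49/22 ≈ 2.227 bits/symbol.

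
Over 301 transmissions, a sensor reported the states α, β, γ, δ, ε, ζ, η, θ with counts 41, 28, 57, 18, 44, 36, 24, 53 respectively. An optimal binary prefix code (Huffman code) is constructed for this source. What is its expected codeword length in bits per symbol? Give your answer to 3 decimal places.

2.950 bits/symbol

Probabilities are the counts divided by 301.
Repeatedly combine the two least-probable nodes; the expected code length is the sum of the merged weights.
merge 18/301 + 24/301 → 6/43
merge 4/43 + 36/301 → 64/301
merge 41/301 + 6/43 → 83/301
merge 44/301 + 53/301 → 97/301
merge 57/301 + 64/301 → 121/301
merge 83/301 + 97/301 → 180/301
merge 121/301 + 180/301 → 1
L = 6/43 + 64/301 + 83/301 + 97/301 + 121/301 + 180/301 + 1 = 888/301 ≈ 2.950 bits/symbol.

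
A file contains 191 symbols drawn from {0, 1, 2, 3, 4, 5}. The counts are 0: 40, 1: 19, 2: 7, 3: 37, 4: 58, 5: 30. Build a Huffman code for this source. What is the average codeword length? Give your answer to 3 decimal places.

Probabilities are the counts divided by 191.
Repeatedly combine the two least-probable nodes; the expected code length is the sum of the merged weights.
merge 7/191 + 19/191 → 26/191
merge 26/191 + 30/191 → 56/191
merge 37/191 + 40/191 → 77/191
merge 56/191 + 58/191 → 114/191
merge 77/191 + 114/191 → 1
L = 26/191 + 56/191 + 77/191 + 114/191 + 1 = 464/191 ≈ 2.429 bits/symbol.

2.429 bits/symbol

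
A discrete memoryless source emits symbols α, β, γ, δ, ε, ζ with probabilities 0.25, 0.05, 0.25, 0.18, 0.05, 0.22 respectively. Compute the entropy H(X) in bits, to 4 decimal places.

2.3581 bits

H = −Σ pᵢ log₂ pᵢ.
−0.25·log₂(0.25) = 0.5000
−0.05·log₂(0.05) = 0.2161
−0.25·log₂(0.25) = 0.5000
−0.18·log₂(0.18) = 0.4453
−0.05·log₂(0.05) = 0.2161
−0.22·log₂(0.22) = 0.4806
Sum ≈ 2.3581 → 2.3581 bits.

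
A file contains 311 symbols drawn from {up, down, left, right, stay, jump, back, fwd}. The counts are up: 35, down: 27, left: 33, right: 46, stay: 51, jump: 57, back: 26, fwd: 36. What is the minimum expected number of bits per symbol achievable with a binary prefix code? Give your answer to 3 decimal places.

Probabilities are the counts divided by 311.
Repeatedly combine the two least-probable nodes; the expected code length is the sum of the merged weights.
merge 26/311 + 27/311 → 53/311
merge 33/311 + 35/311 → 68/311
merge 36/311 + 46/311 → 82/311
merge 51/311 + 53/311 → 104/311
merge 57/311 + 68/311 → 125/311
merge 82/311 + 104/311 → 186/311
merge 125/311 + 186/311 → 1
L = 53/311 + 68/311 + 82/311 + 104/311 + 125/311 + 186/311 + 1 = 929/311 ≈ 2.987 bits/symbol.

2.987 bits/symbol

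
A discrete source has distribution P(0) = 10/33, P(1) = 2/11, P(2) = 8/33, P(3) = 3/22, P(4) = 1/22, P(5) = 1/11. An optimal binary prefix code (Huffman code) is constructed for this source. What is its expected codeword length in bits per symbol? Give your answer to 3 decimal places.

Repeatedly combine the two least-probable nodes; the expected code length is the sum of the merged weights.
merge 1/22 + 1/11 → 3/22
merge 3/22 + 3/22 → 3/11
merge 2/11 + 8/33 → 14/33
merge 3/11 + 10/33 → 19/33
merge 14/33 + 19/33 → 1
L = 3/22 + 3/11 + 14/33 + 19/33 + 1 = 53/22 ≈ 2.409 bits/symbol.

2.409 bits/symbol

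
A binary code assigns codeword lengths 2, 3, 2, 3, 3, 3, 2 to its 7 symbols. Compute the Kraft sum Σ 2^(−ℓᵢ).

With common denominator 2^3 = 8: Σ 2^(−ℓᵢ) = 2/8 + 1/8 + 2/8 + 1/8 + 1/8 + 1/8 + 2/8 = 10/8 = 1.25.

1.25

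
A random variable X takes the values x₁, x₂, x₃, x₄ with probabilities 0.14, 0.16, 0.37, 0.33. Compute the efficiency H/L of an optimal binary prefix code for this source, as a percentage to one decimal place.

97.3%

Entropy H = −Σ p log₂ p ≈ 1.8787 bits.
Huffman merges: 7/50+4/25→3/10; 3/10+33/100→63/100; 37/100+63/100→1. L = 193/100 ≈ 1.9300.
Efficiency = H/L = 1.8787/1.9300 = 97.3%.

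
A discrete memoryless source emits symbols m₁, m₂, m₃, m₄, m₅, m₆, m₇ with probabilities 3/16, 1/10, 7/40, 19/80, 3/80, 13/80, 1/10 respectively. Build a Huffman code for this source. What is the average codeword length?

2.7125 bits/symbol

Repeatedly combine the two least-probable nodes; the expected code length is the sum of the merged weights.
merge 3/80 + 1/10 → 11/80
merge 1/10 + 11/80 → 19/80
merge 13/80 + 7/40 → 27/80
merge 3/16 + 19/80 → 17/40
merge 19/80 + 27/80 → 23/40
merge 17/40 + 23/40 → 1
L = 11/80 + 19/80 + 27/80 + 17/40 + 23/40 + 1 = 217/80 = 2.7125 bits/symbol.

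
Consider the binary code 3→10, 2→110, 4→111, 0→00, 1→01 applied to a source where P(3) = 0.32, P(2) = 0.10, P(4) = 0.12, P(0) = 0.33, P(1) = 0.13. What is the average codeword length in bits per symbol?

L̄ = Σ pᵢ·ℓᵢ = 0.32·2 + 0.10·3 + 0.12·3 + 0.33·2 + 0.13·2 = 2.22 bits/symbol.

2.22 bits/symbol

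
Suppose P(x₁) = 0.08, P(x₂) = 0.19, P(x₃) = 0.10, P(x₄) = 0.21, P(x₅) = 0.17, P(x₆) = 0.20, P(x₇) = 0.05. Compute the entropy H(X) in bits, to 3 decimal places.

2.667 bits

H = −Σ pᵢ log₂ pᵢ.
−0.08·log₂(0.08) = 0.2915
−0.19·log₂(0.19) = 0.4552
−0.10·log₂(0.10) = 0.3322
−0.21·log₂(0.21) = 0.4728
−0.17·log₂(0.17) = 0.4346
−0.20·log₂(0.20) = 0.4644
−0.05·log₂(0.05) = 0.2161
Sum ≈ 2.6668 → 2.667 bits.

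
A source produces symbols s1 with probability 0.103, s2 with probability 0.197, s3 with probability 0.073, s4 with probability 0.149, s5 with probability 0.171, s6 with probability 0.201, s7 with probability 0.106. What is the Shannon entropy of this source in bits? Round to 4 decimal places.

2.7285 bits

H = −Σ pᵢ log₂ pᵢ.
−0.103·log₂(0.103) = 0.3378
−0.197·log₂(0.197) = 0.4617
−0.073·log₂(0.073) = 0.2756
−0.149·log₂(0.149) = 0.4092
−0.171·log₂(0.171) = 0.4357
−0.201·log₂(0.201) = 0.4653
−0.106·log₂(0.106) = 0.3432
Sum ≈ 2.7285 → 2.7285 bits.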